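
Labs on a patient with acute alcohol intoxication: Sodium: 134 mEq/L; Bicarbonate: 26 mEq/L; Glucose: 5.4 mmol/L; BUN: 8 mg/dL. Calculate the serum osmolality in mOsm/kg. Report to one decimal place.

Calculated osmolality = 2·Na + glucose + BUN/2.8
= 2·134 + 5.4 + 8/2.8
= 268 + 5.40 + 2.86
= 276.26 mOsm/kg

276.3 mOsm/kg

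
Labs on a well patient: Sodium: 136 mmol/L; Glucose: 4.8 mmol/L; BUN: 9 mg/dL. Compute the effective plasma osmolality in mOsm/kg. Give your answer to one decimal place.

276.8 mOsm/kg

Effective osmolality excludes urea (freely permeant across cell membranes):
2·Na + glucose
= 2·136 + 4.8
= 272 + 4.8
= 276.8 mOsm/kg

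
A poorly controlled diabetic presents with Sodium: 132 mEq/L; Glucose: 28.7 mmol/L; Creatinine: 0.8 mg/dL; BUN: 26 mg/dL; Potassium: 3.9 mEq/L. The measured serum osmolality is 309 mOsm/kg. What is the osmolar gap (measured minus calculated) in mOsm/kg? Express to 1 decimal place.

7.0 mOsm/kg

Calculated osmolality = 2·Na + glucose + BUN/2.8
= 2·132 + 28.7 + 26/2.8
= 264 + 28.70 + 9.29
= 301.99 mOsm/kg ≈ 302.0 mOsm/kg
Osmolar gap = measured − calculated = 309 − 302.0 = 7.0 mOsm/kg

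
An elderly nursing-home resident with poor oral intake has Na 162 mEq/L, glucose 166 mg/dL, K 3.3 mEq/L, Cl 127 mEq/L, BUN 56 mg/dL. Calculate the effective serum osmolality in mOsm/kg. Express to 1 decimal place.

333.2 mOsm/kg

Effective osmolality excludes urea (freely permeant across cell membranes):
2·Na + glucose/18
= 2·162 + 166/18
= 324 + 9.22
= 333.22 mOsm/kg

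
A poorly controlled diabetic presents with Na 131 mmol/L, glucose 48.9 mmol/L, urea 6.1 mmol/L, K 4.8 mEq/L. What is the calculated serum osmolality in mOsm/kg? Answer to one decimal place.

317.0 mOsm/kg

Calculated osmolality = 2·Na + glucose + urea
= 2·131 + 48.9 + 6.1
= 262 + 48.90 + 6.10
= 317 mOsm/kg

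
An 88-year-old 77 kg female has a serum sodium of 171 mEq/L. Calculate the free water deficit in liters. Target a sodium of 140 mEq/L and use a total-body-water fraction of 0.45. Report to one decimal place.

TBW = 0.45 · 77 = 34.65 L
Free water deficit = TBW · (Na/140 − 1)
= 34.65 · (171/140 − 1)
= 34.65 · 0.2214
= 7.67 L

7.7 L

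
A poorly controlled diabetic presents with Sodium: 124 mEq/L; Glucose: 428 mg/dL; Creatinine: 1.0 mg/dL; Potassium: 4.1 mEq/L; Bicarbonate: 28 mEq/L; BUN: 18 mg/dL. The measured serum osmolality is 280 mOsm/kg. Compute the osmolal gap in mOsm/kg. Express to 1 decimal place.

1.8 mOsm/kg

Calculated osmolality = 2·Na + glucose/18 + BUN/2.8
= 2·124 + 428/18 + 18/2.8
= 248 + 23.78 + 6.43
= 278.21 mOsm/kg ≈ 278.2 mOsm/kg
Osmolar gap = measured − calculated = 280 − 278.2 = 1.8 mOsm/kg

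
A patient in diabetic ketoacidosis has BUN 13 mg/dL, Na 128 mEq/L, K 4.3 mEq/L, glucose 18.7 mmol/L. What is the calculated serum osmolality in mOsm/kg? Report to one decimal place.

Calculated osmolality = 2·Na + glucose + BUN/2.8
= 2·128 + 18.7 + 13/2.8
= 256 + 18.70 + 4.64
= 279.34 mOsm/kg

279.3 mOsm/kg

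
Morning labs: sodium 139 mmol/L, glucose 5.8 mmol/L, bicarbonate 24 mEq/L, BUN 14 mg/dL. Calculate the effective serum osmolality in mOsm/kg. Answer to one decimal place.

283.8 mOsm/kg

Effective osmolality excludes urea (freely permeant across cell membranes):
2·Na + glucose
= 2·139 + 5.8
= 278 + 5.8
= 283.8 mOsm/kg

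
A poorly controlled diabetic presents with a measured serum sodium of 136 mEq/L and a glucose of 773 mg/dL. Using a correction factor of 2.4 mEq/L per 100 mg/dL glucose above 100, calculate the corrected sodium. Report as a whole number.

152 mEq/L

Corrected Na = measured Na + 2.4 · (glucose − 100)/100
= 136 + 2.4 · (773 − 100)/100
= 136 + 16.2
= 152.2 mEq/L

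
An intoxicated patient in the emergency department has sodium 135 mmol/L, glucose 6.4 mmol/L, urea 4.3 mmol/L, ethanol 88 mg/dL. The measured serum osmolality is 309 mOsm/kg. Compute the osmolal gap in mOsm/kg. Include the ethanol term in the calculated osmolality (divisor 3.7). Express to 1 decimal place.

4.5 mOsm/kg

Calculated osmolality = 2·Na + glucose + urea + ethanol/3.7
= 2·135 + 6.4 + 4.3 + 88/3.7
= 270 + 6.40 + 4.30 + 23.78
= 304.48 mOsm/kg ≈ 304.5 mOsm/kg
Osmolar gap = measured − calculated = 309 − 304.5 = 4.5 mOsm/kg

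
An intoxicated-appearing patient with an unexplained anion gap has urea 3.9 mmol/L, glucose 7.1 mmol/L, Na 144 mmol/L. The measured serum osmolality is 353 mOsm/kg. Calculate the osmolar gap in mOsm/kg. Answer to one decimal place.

54.0 mOsm/kg

Calculated osmolality = 2·Na + glucose + urea
= 2·144 + 7.1 + 3.9
= 288 + 7.10 + 3.90
= 299 mOsm/kg ≈ 299.0 mOsm/kg
Osmolar gap = measured − calculated = 353 − 299.0 = 54.0 mOsm/kg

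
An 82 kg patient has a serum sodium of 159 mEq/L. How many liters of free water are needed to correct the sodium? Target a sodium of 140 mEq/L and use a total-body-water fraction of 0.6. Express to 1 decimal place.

6.7 L

TBW = 0.6 · 82 = 49.2 L
Free water deficit = TBW · (Na/140 − 1)
= 49.2 · (159/140 − 1)
= 49.2 · 0.1357
= 6.68 L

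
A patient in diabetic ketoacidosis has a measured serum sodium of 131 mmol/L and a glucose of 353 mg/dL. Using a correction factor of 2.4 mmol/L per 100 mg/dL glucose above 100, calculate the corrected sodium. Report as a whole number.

137 mmol/L

Corrected Na = measured Na + 2.4 · (glucose − 100)/100
= 131 + 2.4 · (353 − 100)/100
= 131 + 6.1
= 137.1 mmol/L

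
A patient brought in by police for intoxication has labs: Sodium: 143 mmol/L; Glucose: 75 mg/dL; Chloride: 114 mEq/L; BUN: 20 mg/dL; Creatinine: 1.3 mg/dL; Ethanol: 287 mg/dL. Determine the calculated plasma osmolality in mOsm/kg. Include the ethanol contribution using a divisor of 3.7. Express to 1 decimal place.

Calculated osmolality = 2·Na + glucose/18 + BUN/2.8 + ethanol/3.7
= 2·143 + 75/18 + 20/2.8 + 287/3.7
= 286 + 4.17 + 7.14 + 77.57
= 374.88 mOsm/kg

374.9 mOsm/kg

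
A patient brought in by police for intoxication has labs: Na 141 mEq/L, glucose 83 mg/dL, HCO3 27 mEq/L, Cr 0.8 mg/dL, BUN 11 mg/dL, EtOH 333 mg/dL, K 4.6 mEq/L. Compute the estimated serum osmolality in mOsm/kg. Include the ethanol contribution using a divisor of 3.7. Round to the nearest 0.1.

Calculated osmolality = 2·Na + glucose/18 + BUN/2.8 + ethanol/3.7
= 2·141 + 83/18 + 11/2.8 + 333/3.7
= 282 + 4.61 + 3.93 + 90
= 380.54 mOsm/kg

380.5 mOsm/kg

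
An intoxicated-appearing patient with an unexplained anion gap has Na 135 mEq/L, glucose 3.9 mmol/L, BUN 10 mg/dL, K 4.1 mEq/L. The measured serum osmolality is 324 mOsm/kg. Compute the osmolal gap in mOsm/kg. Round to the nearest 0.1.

46.5 mOsm/kg

Calculated osmolality = 2·Na + glucose + BUN/2.8
= 2·135 + 3.9 + 10/2.8
= 270 + 3.90 + 3.57
= 277.47 mOsm/kg ≈ 277.5 mOsm/kg
Osmolar gap = measured − calculated = 324 − 277.5 = 46.5 mOsm/kg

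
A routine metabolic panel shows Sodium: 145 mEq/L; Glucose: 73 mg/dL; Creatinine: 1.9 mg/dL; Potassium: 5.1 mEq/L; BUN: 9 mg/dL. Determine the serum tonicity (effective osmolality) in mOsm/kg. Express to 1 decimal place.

Effective osmolality excludes urea (freely permeant across cell membranes):
2·Na + glucose/18
= 2·145 + 73/18
= 290 + 4.06
= 294.06 mOsm/kg

294.1 mOsm/kg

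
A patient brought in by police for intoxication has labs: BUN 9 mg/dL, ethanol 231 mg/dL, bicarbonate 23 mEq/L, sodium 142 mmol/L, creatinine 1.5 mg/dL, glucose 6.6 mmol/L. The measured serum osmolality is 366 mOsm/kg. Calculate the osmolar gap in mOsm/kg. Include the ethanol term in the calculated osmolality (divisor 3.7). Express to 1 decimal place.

9.8 mOsm/kg

Calculated osmolality = 2·Na + glucose + BUN/2.8 + ethanol/3.7
= 2·142 + 6.6 + 9/2.8 + 231/3.7
= 284 + 6.60 + 3.21 + 62.43
= 356.24 mOsm/kg ≈ 356.2 mOsm/kg
Osmolar gap = measured − calculated = 366 − 356.2 = 9.8 mOsm/kg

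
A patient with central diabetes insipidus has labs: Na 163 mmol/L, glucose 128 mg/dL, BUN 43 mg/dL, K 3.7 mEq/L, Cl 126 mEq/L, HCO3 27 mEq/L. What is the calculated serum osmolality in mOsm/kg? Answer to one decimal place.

348.5 mOsm/kg

Calculated osmolality = 2·Na + glucose/18 + BUN/2.8
= 2·163 + 128/18 + 43/2.8
= 326 + 7.11 + 15.36
= 348.47 mOsm/kg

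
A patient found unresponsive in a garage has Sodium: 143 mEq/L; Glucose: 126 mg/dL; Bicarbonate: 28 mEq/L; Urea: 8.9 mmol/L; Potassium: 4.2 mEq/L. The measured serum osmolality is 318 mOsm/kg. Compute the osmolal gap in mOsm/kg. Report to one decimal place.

16.1 mOsm/kg

Calculated osmolality = 2·Na + glucose/18 + urea
= 2·143 + 126/18 + 8.9
= 286 + 7 + 8.90
= 301.9 mOsm/kg ≈ 301.9 mOsm/kg
Osmolar gap = measured − calculated = 318 − 301.9 = 16.1 mOsm/kg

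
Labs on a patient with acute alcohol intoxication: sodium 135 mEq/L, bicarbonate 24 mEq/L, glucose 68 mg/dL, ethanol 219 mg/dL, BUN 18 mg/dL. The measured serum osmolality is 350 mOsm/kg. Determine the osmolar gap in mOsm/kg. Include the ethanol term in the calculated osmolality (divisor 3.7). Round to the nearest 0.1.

10.6 mOsm/kg

Calculated osmolality = 2·Na + glucose/18 + BUN/2.8 + ethanol/3.7
= 2·135 + 68/18 + 18/2.8 + 219/3.7
= 270 + 3.78 + 6.43 + 59.19
= 339.4 mOsm/kg ≈ 339.4 mOsm/kg
Osmolar gap = measured − calculated = 350 − 339.4 = 10.6 mOsm/kg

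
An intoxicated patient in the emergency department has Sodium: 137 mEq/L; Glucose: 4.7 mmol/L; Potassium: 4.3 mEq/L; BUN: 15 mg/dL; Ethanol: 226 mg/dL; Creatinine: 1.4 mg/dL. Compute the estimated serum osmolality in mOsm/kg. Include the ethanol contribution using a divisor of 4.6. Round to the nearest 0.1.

Calculated osmolality = 2·Na + glucose + BUN/2.8 + ethanol/4.6
= 2·137 + 4.7 + 15/2.8 + 226/4.6
= 274 + 4.70 + 5.36 + 49.13
= 333.19 mOsm/kg

333.2 mOsm/kg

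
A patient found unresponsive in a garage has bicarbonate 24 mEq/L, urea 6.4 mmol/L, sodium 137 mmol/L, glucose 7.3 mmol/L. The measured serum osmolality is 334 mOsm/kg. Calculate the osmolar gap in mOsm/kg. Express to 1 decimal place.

46.3 mOsm/kg

Calculated osmolality = 2·Na + glucose + urea
= 2·137 + 7.3 + 6.4
= 274 + 7.30 + 6.40
= 287.7 mOsm/kg ≈ 287.7 mOsm/kg
Osmolar gap = measured − calculated = 334 − 287.7 = 46.3 mOsm/kg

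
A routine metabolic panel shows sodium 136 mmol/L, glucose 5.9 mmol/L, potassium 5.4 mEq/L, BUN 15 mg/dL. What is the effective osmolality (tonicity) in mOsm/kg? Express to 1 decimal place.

Effective osmolality excludes urea (freely permeant across cell membranes):
2·Na + glucose
= 2·136 + 5.9
= 272 + 5.9
= 277.9 mOsm/kg

277.9 mOsm/kg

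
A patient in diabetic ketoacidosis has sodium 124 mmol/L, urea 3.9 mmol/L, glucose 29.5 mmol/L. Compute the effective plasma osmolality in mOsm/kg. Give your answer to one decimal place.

Effective osmolality excludes urea (freely permeant across cell membranes):
2·Na + glucose
= 2·124 + 29.5
= 248 + 29.5
= 277.5 mOsm/kg

277.5 mOsm/kg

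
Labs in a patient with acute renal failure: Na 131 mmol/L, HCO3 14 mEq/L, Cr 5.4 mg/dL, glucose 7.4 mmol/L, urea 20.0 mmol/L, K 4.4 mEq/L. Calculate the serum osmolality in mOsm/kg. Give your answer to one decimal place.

289.4 mOsm/kg

Calculated osmolality = 2·Na + glucose + urea
= 2·131 + 7.4 + 20
= 262 + 7.40 + 20
= 289.4 mOsm/kg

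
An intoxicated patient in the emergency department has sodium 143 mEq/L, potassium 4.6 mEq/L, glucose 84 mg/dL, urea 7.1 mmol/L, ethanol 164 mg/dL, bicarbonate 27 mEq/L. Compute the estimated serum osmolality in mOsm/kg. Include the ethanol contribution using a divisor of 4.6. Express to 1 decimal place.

333.4 mOsm/kg

Calculated osmolality = 2·Na + glucose/18 + urea + ethanol/4.6
= 2·143 + 84/18 + 7.1 + 164/4.6
= 286 + 4.67 + 7.10 + 35.65
= 333.42 mOsm/kg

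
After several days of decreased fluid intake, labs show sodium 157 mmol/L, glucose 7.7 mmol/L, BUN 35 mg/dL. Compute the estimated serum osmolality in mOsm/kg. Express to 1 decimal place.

334.2 mOsm/kg

Calculated osmolality = 2·Na + glucose + BUN/2.8
= 2·157 + 7.7 + 35/2.8
= 314 + 7.70 + 12.50
= 334.2 mOsm/kg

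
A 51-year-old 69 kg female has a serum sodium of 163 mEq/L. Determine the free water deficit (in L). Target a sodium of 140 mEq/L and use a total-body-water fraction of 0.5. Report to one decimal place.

TBW = 0.5 · 69 = 34.5 L
Free water deficit = TBW · (Na/140 − 1)
= 34.5 · (163/140 − 1)
= 34.5 · 0.1643
= 5.67 L

5.7 L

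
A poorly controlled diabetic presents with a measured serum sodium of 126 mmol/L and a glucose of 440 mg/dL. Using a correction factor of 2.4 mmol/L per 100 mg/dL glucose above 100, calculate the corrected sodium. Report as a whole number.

Corrected Na = measured Na + 2.4 · (glucose − 100)/100
= 126 + 2.4 · (440 − 100)/100
= 126 + 8.2
= 134.2 mmol/L

134 mmol/L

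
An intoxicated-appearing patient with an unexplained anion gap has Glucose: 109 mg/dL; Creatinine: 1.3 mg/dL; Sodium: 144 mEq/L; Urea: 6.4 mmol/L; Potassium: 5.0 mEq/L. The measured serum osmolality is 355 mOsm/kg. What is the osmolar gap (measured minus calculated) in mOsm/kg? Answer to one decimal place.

54.5 mOsm/kg

Calculated osmolality = 2·Na + glucose/18 + urea
= 2·144 + 109/18 + 6.4
= 288 + 6.06 + 6.40
= 300.46 mOsm/kg ≈ 300.5 mOsm/kg
Osmolar gap = measured − calculated = 355 − 300.5 = 54.5 mOsm/kg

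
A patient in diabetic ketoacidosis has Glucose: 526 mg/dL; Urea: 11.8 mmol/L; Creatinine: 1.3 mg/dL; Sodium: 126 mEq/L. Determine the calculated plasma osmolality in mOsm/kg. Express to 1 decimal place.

Calculated osmolality = 2·Na + glucose/18 + urea
= 2·126 + 526/18 + 11.8
= 252 + 29.22 + 11.80
= 293.02 mOsm/kg

293.0 mOsm/kg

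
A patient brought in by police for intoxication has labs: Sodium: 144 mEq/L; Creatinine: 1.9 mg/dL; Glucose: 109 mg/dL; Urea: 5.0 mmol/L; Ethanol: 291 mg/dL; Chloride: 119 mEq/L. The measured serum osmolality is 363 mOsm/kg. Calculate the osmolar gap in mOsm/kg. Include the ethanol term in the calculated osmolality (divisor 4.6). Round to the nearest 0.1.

Calculated osmolality = 2·Na + glucose/18 + urea + ethanol/4.6
= 2·144 + 109/18 + 5 + 291/4.6
= 288 + 6.06 + 5 + 63.26
= 362.32 mOsm/kg ≈ 362.3 mOsm/kg
Osmolar gap = measured − calculated = 363 − 362.3 = 0.7 mOsm/kg

0.7 mOsm/kg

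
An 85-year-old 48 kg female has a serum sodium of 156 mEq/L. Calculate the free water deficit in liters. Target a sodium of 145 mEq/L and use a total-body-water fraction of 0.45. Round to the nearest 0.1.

TBW = 0.45 · 48 = 21.6 L
Free water deficit = TBW · (Na/145 − 1)
= 21.6 · (156/145 − 1)
= 21.6 · 0.0759
= 1.64 L

1.6 L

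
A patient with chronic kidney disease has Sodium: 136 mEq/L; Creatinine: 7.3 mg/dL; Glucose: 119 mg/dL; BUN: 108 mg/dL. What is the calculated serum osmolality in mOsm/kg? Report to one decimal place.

317.2 mOsm/kg

Calculated osmolality = 2·Na + glucose/18 + BUN/2.8
= 2·136 + 119/18 + 108/2.8
= 272 + 6.61 + 38.57
= 317.18 mOsm/kg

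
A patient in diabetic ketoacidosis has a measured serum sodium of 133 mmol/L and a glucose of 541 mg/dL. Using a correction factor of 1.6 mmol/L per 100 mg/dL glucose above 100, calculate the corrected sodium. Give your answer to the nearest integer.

Corrected Na = measured Na + 1.6 · (glucose − 100)/100
= 133 + 1.6 · (541 − 100)/100
= 133 + 7.1
= 140.1 mmol/L

140 mmol/L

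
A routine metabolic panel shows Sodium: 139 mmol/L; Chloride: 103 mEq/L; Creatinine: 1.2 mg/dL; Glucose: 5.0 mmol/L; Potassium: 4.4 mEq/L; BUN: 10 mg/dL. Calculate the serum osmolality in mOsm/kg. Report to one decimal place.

286.6 mOsm/kg

Calculated osmolality = 2·Na + glucose + BUN/2.8
= 2·139 + 5 + 10/2.8
= 278 + 5 + 3.57
= 286.57 mOsm/kg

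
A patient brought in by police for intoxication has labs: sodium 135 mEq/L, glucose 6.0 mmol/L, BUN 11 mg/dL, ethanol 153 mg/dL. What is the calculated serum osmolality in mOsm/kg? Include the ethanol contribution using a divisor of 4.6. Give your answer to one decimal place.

Calculated osmolality = 2·Na + glucose + BUN/2.8 + ethanol/4.6
= 2·135 + 6 + 11/2.8 + 153/4.6
= 270 + 6 + 3.93 + 33.26
= 313.19 mOsm/kg

313.2 mOsm/kg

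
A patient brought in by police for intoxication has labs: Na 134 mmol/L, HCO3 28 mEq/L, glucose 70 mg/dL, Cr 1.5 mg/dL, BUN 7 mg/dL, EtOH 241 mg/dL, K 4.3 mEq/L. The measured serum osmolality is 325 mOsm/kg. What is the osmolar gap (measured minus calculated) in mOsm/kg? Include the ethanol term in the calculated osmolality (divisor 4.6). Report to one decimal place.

-1.8 mOsm/kg

Calculated osmolality = 2·Na + glucose/18 + BUN/2.8 + ethanol/4.6
= 2·134 + 70/18 + 7/2.8 + 241/4.6
= 268 + 3.89 + 2.50 + 52.39
= 326.78 mOsm/kg ≈ 326.8 mOsm/kg
Osmolar gap = measured − calculated = 325 − 326.8 = -1.8 mOsm/kg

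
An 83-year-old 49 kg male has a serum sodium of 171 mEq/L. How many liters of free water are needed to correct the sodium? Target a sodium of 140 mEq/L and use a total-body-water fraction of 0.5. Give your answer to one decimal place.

5.4 L

TBW = 0.5 · 49 = 24.5 L
Free water deficit = TBW · (Na/140 − 1)
= 24.5 · (171/140 − 1)
= 24.5 · 0.2214
= 5.42 L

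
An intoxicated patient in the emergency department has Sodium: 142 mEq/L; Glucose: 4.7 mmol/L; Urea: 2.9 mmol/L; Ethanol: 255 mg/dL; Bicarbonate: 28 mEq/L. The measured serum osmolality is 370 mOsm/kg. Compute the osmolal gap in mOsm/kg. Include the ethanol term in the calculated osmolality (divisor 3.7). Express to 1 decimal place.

Calculated osmolality = 2·Na + glucose + urea + ethanol/3.7
= 2·142 + 4.7 + 2.9 + 255/3.7
= 284 + 4.70 + 2.90 + 68.92
= 360.52 mOsm/kg ≈ 360.5 mOsm/kg
Osmolar gap = measured − calculated = 370 − 360.5 = 9.5 mOsm/kg

9.5 mOsm/kg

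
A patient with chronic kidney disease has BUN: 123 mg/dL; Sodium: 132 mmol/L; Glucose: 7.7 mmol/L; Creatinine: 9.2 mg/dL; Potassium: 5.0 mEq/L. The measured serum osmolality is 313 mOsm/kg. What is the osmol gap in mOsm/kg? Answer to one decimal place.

-2.6 mOsm/kg

Calculated osmolality = 2·Na + glucose + BUN/2.8
= 2·132 + 7.7 + 123/2.8
= 264 + 7.70 + 43.93
= 315.63 mOsm/kg ≈ 315.6 mOsm/kg
Osmolar gap = measured − calculated = 313 − 315.6 = -2.6 mOsm/kg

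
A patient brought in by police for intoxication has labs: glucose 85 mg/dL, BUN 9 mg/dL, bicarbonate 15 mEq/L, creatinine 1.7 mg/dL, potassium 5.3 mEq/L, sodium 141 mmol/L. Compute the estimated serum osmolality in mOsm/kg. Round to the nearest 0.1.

289.9 mOsm/kg

Calculated osmolality = 2·Na + glucose/18 + BUN/2.8
= 2·141 + 85/18 + 9/2.8
= 282 + 4.72 + 3.21
= 289.93 mOsm/kg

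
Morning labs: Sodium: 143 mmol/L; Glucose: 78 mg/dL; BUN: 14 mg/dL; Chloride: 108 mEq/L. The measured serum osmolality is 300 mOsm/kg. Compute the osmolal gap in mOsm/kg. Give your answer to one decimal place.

Calculated osmolality = 2·Na + glucose/18 + BUN/2.8
= 2·143 + 78/18 + 14/2.8
= 286 + 4.33 + 5
= 295.33 mOsm/kg ≈ 295.3 mOsm/kg
Osmolar gap = measured − calculated = 300 − 295.3 = 4.7 mOsm/kg

4.7 mOsm/kg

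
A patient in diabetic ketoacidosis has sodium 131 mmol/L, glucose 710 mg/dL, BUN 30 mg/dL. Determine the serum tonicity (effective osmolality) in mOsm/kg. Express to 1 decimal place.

Effective osmolality excludes urea (freely permeant across cell membranes):
2·Na + glucose/18
= 2·131 + 710/18
= 262 + 39.44
= 301.44 mOsm/kg

301.4 mOsm/kg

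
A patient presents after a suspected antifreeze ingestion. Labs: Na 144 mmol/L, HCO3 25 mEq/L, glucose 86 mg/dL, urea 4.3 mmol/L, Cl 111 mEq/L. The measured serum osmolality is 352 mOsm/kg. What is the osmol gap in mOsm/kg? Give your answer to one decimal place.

Calculated osmolality = 2·Na + glucose/18 + urea
= 2·144 + 86/18 + 4.3
= 288 + 4.78 + 4.30
= 297.08 mOsm/kg ≈ 297.1 mOsm/kg
Osmolar gap = measured − calculated = 352 − 297.1 = 54.9 mOsm/kg

54.9 mOsm/kg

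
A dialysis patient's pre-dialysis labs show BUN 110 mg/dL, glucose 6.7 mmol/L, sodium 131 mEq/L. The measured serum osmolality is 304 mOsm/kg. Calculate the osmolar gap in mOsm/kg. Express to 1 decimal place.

Calculated osmolality = 2·Na + glucose + BUN/2.8
= 2·131 + 6.7 + 110/2.8
= 262 + 6.70 + 39.29
= 307.99 mOsm/kg ≈ 308.0 mOsm/kg
Osmolar gap = measured − calculated = 304 − 308.0 = -4.0 mOsm/kg

-4.0 mOsm/kg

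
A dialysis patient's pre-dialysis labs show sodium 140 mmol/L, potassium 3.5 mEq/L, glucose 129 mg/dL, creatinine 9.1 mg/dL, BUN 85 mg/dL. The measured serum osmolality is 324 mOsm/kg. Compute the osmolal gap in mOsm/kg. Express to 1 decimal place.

Calculated osmolality = 2·Na + glucose/18 + BUN/2.8
= 2·140 + 129/18 + 85/2.8
= 280 + 7.17 + 30.36
= 317.53 mOsm/kg ≈ 317.5 mOsm/kg
Osmolar gap = measured − calculated = 324 − 317.5 = 6.5 mOsm/kg

6.5 mOsm/kg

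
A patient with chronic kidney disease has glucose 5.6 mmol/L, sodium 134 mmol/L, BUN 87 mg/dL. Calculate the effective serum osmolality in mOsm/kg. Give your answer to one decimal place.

273.6 mOsm/kg

Effective osmolality excludes urea (freely permeant across cell membranes):
2·Na + glucose
= 2·134 + 5.6
= 268 + 5.6
= 273.6 mOsm/kg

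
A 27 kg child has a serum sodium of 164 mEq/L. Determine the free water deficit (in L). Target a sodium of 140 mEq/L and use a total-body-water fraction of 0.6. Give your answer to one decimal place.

TBW = 0.6 · 27 = 16.2 L
Free water deficit = TBW · (Na/140 − 1)
= 16.2 · (164/140 − 1)
= 16.2 · 0.1714
= 2.78 L

2.8 L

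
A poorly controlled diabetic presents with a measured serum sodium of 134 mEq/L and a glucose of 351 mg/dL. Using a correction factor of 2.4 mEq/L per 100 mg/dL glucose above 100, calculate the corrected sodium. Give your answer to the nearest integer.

Corrected Na = measured Na + 2.4 · (glucose − 100)/100
= 134 + 2.4 · (351 − 100)/100
= 134 + 6
= 140 mEq/L

140 mEq/L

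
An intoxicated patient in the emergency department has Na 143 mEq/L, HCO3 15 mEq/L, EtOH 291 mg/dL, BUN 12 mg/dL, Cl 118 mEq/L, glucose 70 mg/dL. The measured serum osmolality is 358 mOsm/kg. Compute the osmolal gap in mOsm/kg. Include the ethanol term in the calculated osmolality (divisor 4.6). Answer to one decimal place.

0.6 mOsm/kg

Calculated osmolality = 2·Na + glucose/18 + BUN/2.8 + ethanol/4.6
= 2·143 + 70/18 + 12/2.8 + 291/4.6
= 286 + 3.89 + 4.29 + 63.26
= 357.44 mOsm/kg ≈ 357.4 mOsm/kg
Osmolar gap = measured − calculated = 358 − 357.4 = 0.6 mOsm/kg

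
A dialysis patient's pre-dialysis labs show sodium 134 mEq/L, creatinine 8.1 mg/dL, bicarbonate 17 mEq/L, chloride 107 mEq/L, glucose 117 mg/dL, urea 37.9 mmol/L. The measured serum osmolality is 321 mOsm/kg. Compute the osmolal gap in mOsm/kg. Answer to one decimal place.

Calculated osmolality = 2·Na + glucose/18 + urea
= 2·134 + 117/18 + 37.9
= 268 + 6.50 + 37.90
= 312.4 mOsm/kg ≈ 312.4 mOsm/kg
Osmolar gap = measured − calculated = 321 − 312.4 = 8.6 mOsm/kg

8.6 mOsm/kg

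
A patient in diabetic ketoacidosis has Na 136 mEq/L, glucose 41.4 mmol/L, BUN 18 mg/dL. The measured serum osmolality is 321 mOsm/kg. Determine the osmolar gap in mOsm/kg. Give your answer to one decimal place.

1.2 mOsm/kg

Calculated osmolality = 2·Na + glucose + BUN/2.8
= 2·136 + 41.4 + 18/2.8
= 272 + 41.40 + 6.43
= 319.83 mOsm/kg ≈ 319.8 mOsm/kg
Osmolar gap = measured − calculated = 321 − 319.8 = 1.2 mOsm/kg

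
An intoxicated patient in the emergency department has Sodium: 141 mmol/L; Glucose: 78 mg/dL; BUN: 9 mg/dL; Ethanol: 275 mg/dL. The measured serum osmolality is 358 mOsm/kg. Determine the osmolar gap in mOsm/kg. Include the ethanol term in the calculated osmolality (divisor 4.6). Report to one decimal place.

8.7 mOsm/kg

Calculated osmolality = 2·Na + glucose/18 + BUN/2.8 + ethanol/4.6
= 2·141 + 78/18 + 9/2.8 + 275/4.6
= 282 + 4.33 + 3.21 + 59.78
= 349.32 mOsm/kg ≈ 349.3 mOsm/kg
Osmolar gap = measured − calculated = 358 − 349.3 = 8.7 mOsm/kg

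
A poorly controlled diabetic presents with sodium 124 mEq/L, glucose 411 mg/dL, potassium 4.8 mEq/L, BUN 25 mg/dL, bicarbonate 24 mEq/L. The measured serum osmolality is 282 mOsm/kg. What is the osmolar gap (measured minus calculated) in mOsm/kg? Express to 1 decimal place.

2.2 mOsm/kg

Calculated osmolality = 2·Na + glucose/18 + BUN/2.8
= 2·124 + 411/18 + 25/2.8
= 248 + 22.83 + 8.93
= 279.76 mOsm/kg ≈ 279.8 mOsm/kg
Osmolar gap = measured − calculated = 282 − 279.8 = 2.2 mOsm/kg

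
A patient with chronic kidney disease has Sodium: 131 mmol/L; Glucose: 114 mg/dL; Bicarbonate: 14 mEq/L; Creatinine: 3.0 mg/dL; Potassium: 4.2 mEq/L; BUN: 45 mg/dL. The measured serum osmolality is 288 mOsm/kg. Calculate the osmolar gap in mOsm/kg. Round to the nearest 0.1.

3.6 mOsm/kg

Calculated osmolality = 2·Na + glucose/18 + BUN/2.8
= 2·131 + 114/18 + 45/2.8
= 262 + 6.33 + 16.07
= 284.4 mOsm/kg ≈ 284.4 mOsm/kg
Osmolar gap = measured − calculated = 288 − 284.4 = 3.6 mOsm/kg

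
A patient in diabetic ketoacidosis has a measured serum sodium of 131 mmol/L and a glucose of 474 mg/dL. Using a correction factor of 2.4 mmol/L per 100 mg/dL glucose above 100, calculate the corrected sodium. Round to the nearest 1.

140 mmol/L

Corrected Na = measured Na + 2.4 · (glucose − 100)/100
= 131 + 2.4 · (474 − 100)/100
= 131 + 9
= 140 mmol/L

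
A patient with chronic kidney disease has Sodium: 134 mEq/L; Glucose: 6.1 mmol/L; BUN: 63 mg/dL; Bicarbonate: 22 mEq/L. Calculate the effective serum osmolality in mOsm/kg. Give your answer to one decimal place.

Effective osmolality excludes urea (freely permeant across cell membranes):
2·Na + glucose
= 2·134 + 6.1
= 268 + 6.1
= 274.1 mOsm/kg

274.1 mOsm/kg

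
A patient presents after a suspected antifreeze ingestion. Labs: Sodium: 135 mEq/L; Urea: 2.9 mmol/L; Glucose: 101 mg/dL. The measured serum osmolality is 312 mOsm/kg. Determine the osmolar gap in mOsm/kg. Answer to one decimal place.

33.5 mOsm/kg

Calculated osmolality = 2·Na + glucose/18 + urea
= 2·135 + 101/18 + 2.9
= 270 + 5.61 + 2.90
= 278.51 mOsm/kg ≈ 278.5 mOsm/kg
Osmolar gap = measured − calculated = 312 − 278.5 = 33.5 mOsm/kg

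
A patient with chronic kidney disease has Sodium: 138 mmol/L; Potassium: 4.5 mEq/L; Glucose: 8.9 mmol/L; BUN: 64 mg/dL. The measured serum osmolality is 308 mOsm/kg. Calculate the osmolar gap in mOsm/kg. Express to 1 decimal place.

0.2 mOsm/kg

Calculated osmolality = 2·Na + glucose + BUN/2.8
= 2·138 + 8.9 + 64/2.8
= 276 + 8.90 + 22.86
= 307.76 mOsm/kg ≈ 307.8 mOsm/kg
Osmolar gap = measured − calculated = 308 − 307.8 = 0.2 mOsm/kg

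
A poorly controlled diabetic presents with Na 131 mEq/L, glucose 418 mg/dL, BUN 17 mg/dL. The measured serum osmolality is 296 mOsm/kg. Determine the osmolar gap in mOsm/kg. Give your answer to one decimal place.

Calculated osmolality = 2·Na + glucose/18 + BUN/2.8
= 2·131 + 418/18 + 17/2.8
= 262 + 23.22 + 6.07
= 291.29 mOsm/kg ≈ 291.3 mOsm/kg
Osmolar gap = measured − calculated = 296 − 291.3 = 4.7 mOsm/kg

4.7 mOsm/kg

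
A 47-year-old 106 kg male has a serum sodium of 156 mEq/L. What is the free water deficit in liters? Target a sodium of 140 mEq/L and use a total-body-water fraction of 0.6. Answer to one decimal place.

TBW = 0.6 · 106 = 63.6 L
Free water deficit = TBW · (Na/140 − 1)
= 63.6 · (156/140 − 1)
= 63.6 · 0.1143
= 7.27 L

7.3 L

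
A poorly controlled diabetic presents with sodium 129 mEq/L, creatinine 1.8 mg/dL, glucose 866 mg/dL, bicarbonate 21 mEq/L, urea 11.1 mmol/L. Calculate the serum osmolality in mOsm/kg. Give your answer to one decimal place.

317.2 mOsm/kg

Calculated osmolality = 2·Na + glucose/18 + urea
= 2·129 + 866/18 + 11.1
= 258 + 48.11 + 11.10
= 317.21 mOsm/kg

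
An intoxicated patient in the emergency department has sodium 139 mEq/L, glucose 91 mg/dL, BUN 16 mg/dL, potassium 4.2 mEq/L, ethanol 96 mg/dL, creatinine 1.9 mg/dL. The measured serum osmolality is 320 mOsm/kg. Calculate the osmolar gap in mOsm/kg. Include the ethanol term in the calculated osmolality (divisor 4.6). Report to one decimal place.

10.4 mOsm/kg

Calculated osmolality = 2·Na + glucose/18 + BUN/2.8 + ethanol/4.6
= 2·139 + 91/18 + 16/2.8 + 96/4.6
= 278 + 5.06 + 5.71 + 20.87
= 309.64 mOsm/kg ≈ 309.6 mOsm/kg
Osmolar gap = measured − calculated = 320 − 309.6 = 10.4 mOsm/kg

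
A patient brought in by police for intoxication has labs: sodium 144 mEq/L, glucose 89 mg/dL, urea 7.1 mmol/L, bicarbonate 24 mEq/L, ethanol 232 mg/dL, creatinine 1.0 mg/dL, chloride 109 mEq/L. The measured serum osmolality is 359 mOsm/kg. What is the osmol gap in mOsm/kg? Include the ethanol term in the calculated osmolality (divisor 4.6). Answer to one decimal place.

Calculated osmolality = 2·Na + glucose/18 + urea + ethanol/4.6
= 2·144 + 89/18 + 7.1 + 232/4.6
= 288 + 4.94 + 7.10 + 50.43
= 350.47 mOsm/kg ≈ 350.5 mOsm/kg
Osmolar gap = measured − calculated = 359 − 350.5 = 8.5 mOsm/kg

8.5 mOsm/kg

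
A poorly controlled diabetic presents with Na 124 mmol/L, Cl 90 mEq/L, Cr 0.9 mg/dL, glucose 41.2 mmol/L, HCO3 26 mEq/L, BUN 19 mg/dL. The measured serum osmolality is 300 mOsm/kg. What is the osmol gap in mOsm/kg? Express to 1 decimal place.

4.0 mOsm/kg

Calculated osmolality = 2·Na + glucose + BUN/2.8
= 2·124 + 41.2 + 19/2.8
= 248 + 41.20 + 6.79
= 295.99 mOsm/kg ≈ 296.0 mOsm/kg
Osmolar gap = measured − calculated = 300 − 296.0 = 4.0 mOsm/kg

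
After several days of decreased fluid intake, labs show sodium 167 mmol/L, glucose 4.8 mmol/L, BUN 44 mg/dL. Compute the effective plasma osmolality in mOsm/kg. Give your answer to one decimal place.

Effective osmolality excludes urea (freely permeant across cell membranes):
2·Na + glucose
= 2·167 + 4.8
= 334 + 4.8
= 338.8 mOsm/kg

338.8 mOsm/kg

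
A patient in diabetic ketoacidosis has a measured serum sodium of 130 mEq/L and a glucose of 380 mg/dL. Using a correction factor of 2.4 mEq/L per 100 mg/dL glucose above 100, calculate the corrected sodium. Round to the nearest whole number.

137 mEq/L

Corrected Na = measured Na + 2.4 · (glucose − 100)/100
= 130 + 2.4 · (380 − 100)/100
= 130 + 6.7
= 136.7 mEq/L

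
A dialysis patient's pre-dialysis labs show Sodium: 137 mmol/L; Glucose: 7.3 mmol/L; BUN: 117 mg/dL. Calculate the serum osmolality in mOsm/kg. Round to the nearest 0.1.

Calculated osmolality = 2·Na + glucose + BUN/2.8
= 2·137 + 7.3 + 117/2.8
= 274 + 7.30 + 41.79
= 323.09 mOsm/kg

323.1 mOsm/kg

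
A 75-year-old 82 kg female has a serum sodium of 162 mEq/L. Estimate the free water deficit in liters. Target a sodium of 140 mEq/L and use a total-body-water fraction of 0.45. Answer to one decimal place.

TBW = 0.45 · 82 = 36.9 L
Free water deficit = TBW · (Na/140 − 1)
= 36.9 · (162/140 − 1)
= 36.9 · 0.1571
= 5.8 L

5.8 L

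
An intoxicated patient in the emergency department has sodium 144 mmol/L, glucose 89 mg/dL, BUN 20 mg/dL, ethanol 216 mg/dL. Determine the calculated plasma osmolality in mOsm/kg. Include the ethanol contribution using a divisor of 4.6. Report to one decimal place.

Calculated osmolality = 2·Na + glucose/18 + BUN/2.8 + ethanol/4.6
= 2·144 + 89/18 + 20/2.8 + 216/4.6
= 288 + 4.94 + 7.14 + 46.96
= 347.04 mOsm/kg

347.0 mOsm/kg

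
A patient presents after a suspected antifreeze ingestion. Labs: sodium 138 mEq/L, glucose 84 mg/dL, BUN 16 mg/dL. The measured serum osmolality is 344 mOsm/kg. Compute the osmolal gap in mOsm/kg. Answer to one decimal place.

Calculated osmolality = 2·Na + glucose/18 + BUN/2.8
= 2·138 + 84/18 + 16/2.8
= 276 + 4.67 + 5.71
= 286.38 mOsm/kg ≈ 286.4 mOsm/kg
Osmolar gap = measured − calculated = 344 − 286.4 = 57.6 mOsm/kg

57.6 mOsm/kg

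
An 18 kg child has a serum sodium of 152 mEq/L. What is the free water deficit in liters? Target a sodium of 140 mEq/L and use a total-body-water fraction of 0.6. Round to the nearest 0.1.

0.9 L

TBW = 0.6 · 18 = 10.8 L
Free water deficit = TBW · (Na/140 − 1)
= 10.8 · (152/140 − 1)
= 10.8 · 0.0857
= 0.93 L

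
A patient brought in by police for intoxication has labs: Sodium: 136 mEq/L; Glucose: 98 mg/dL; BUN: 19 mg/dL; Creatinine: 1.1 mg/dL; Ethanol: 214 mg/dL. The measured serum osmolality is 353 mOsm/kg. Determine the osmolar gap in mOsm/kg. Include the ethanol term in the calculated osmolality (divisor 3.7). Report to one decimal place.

Calculated osmolality = 2·Na + glucose/18 + BUN/2.8 + ethanol/3.7
= 2·136 + 98/18 + 19/2.8 + 214/3.7
= 272 + 5.44 + 6.79 + 57.84
= 342.07 mOsm/kg ≈ 342.1 mOsm/kg
Osmolar gap = measured − calculated = 353 − 342.1 = 10.9 mOsm/kg

10.9 mOsm/kg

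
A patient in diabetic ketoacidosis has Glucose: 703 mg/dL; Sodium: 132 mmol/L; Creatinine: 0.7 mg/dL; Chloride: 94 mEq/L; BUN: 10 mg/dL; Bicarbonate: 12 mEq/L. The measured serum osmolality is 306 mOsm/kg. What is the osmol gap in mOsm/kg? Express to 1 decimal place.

Calculated osmolality = 2·Na + glucose/18 + BUN/2.8
= 2·132 + 703/18 + 10/2.8
= 264 + 39.06 + 3.57
= 306.63 mOsm/kg ≈ 306.6 mOsm/kg
Osmolar gap = measured − calculated = 306 − 306.6 = -0.6 mOsm/kg

-0.6 mOsm/kg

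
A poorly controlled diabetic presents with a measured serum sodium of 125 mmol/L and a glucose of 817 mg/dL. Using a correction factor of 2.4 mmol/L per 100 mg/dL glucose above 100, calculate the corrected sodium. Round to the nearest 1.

Corrected Na = measured Na + 2.4 · (glucose − 100)/100
= 125 + 2.4 · (817 − 100)/100
= 125 + 17.2
= 142.2 mmol/L

142 mmol/L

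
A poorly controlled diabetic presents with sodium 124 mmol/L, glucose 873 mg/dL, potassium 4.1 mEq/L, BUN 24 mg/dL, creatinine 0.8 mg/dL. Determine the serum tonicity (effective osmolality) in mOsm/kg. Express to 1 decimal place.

296.5 mOsm/kg

Effective osmolality excludes urea (freely permeant across cell membranes):
2·Na + glucose/18
= 2·124 + 873/18
= 248 + 48.5
= 296.5 mOsm/kg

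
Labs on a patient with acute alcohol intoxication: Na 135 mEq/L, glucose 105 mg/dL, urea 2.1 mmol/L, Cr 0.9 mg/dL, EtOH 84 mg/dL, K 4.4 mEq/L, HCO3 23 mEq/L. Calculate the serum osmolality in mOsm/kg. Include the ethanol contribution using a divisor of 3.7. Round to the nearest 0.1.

Calculated osmolality = 2·Na + glucose/18 + urea + ethanol/3.7
= 2·135 + 105/18 + 2.1 + 84/3.7
= 270 + 5.83 + 2.10 + 22.70
= 300.63 mOsm/kg

300.6 mOsm/kg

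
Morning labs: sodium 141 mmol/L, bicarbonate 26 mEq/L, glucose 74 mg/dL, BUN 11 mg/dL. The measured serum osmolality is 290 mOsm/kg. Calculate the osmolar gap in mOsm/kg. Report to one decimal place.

Calculated osmolality = 2·Na + glucose/18 + BUN/2.8
= 2·141 + 74/18 + 11/2.8
= 282 + 4.11 + 3.93
= 290.04 mOsm/kg ≈ 290.0 mOsm/kg
Osmolar gap = measured − calculated = 290 − 290.0 = 0.0 mOsm/kg

0.0 mOsm/kg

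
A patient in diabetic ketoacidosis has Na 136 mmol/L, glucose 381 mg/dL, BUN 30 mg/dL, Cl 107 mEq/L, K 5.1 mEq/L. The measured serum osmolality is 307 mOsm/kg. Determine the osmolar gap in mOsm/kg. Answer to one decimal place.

Calculated osmolality = 2·Na + glucose/18 + BUN/2.8
= 2·136 + 381/18 + 30/2.8
= 272 + 21.17 + 10.71
= 303.88 mOsm/kg ≈ 303.9 mOsm/kg
Osmolar gap = measured − calculated = 307 − 303.9 = 3.1 mOsm/kg

3.1 mOsm/kg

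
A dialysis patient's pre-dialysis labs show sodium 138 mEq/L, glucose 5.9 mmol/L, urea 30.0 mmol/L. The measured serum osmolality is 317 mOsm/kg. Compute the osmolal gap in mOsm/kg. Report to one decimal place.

5.1 mOsm/kg

Calculated osmolality = 2·Na + glucose + urea
= 2·138 + 5.9 + 30
= 276 + 5.90 + 30
= 311.9 mOsm/kg ≈ 311.9 mOsm/kg
Osmolar gap = measured − calculated = 317 − 311.9 = 5.1 mOsm/kg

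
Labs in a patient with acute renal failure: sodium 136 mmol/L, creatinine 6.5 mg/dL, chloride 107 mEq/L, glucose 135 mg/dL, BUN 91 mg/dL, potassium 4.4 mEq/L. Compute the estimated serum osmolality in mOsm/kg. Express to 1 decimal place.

Calculated osmolality = 2·Na + glucose/18 + BUN/2.8
= 2·136 + 135/18 + 91/2.8
= 272 + 7.50 + 32.50
= 312 mOsm/kg

312.0 mOsm/kg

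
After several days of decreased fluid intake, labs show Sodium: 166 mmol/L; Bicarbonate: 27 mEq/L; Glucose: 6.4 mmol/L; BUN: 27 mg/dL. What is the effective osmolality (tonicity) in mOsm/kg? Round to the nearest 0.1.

338.4 mOsm/kg

Effective osmolality excludes urea (freely permeant across cell membranes):
2·Na + glucose
= 2·166 + 6.4
= 332 + 6.4
= 338.4 mOsm/kg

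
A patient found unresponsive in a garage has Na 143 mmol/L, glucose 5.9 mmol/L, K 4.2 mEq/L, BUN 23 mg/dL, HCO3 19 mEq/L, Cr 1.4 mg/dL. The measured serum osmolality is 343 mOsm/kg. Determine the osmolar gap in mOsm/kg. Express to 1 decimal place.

42.9 mOsm/kg

Calculated osmolality = 2·Na + glucose + BUN/2.8
= 2·143 + 5.9 + 23/2.8
= 286 + 5.90 + 8.21
= 300.11 mOsm/kg ≈ 300.1 mOsm/kg
Osmolar gap = measured − calculated = 343 − 300.1 = 42.9 mOsm/kg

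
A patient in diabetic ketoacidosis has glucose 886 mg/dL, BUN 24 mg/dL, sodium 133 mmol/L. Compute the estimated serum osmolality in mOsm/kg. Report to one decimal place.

Calculated osmolality = 2·Na + glucose/18 + BUN/2.8
= 2·133 + 886/18 + 24/2.8
= 266 + 49.22 + 8.57
= 323.79 mOsm/kg

323.8 mOsm/kg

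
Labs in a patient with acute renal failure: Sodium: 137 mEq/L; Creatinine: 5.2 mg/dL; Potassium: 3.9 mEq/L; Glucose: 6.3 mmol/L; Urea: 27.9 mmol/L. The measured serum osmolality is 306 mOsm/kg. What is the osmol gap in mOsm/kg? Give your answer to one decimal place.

-2.2 mOsm/kg

Calculated osmolality = 2·Na + glucose + urea
= 2·137 + 6.3 + 27.9
= 274 + 6.30 + 27.90
= 308.2 mOsm/kg ≈ 308.2 mOsm/kg
Osmolar gap = measured − calculated = 306 − 308.2 = -2.2 mOsm/kg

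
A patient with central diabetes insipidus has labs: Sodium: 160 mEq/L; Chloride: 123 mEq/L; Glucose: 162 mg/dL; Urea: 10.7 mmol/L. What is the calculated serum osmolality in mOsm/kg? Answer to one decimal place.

Calculated osmolality = 2·Na + glucose/18 + urea
= 2·160 + 162/18 + 10.7
= 320 + 9 + 10.70
= 339.7 mOsm/kg

339.7 mOsm/kg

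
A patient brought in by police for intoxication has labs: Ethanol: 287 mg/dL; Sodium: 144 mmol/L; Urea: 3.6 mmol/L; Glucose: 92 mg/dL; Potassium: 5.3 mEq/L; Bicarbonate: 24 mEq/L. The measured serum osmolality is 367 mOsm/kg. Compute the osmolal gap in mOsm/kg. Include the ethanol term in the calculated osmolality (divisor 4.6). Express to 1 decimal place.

Calculated osmolality = 2·Na + glucose/18 + urea + ethanol/4.6
= 2·144 + 92/18 + 3.6 + 287/4.6
= 288 + 5.11 + 3.60 + 62.39
= 359.1 mOsm/kg ≈ 359.1 mOsm/kg
Osmolar gap = measured − calculated = 367 − 359.1 = 7.9 mOsm/kg

7.9 mOsm/kg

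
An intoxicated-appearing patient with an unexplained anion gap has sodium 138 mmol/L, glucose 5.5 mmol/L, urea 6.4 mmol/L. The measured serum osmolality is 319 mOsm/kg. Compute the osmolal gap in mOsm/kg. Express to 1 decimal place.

Calculated osmolality = 2·Na + glucose + urea
= 2·138 + 5.5 + 6.4
= 276 + 5.50 + 6.40
= 287.9 mOsm/kg ≈ 287.9 mOsm/kg
Osmolar gap = measured − calculated = 319 − 287.9 = 31.1 mOsm/kg

31.1 mOsm/kg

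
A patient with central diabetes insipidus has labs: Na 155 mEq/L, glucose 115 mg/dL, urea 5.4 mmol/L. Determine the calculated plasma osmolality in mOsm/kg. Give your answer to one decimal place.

Calculated osmolality = 2·Na + glucose/18 + urea
= 2·155 + 115/18 + 5.4
= 310 + 6.39 + 5.40
= 321.79 mOsm/kg

321.8 mOsm/kg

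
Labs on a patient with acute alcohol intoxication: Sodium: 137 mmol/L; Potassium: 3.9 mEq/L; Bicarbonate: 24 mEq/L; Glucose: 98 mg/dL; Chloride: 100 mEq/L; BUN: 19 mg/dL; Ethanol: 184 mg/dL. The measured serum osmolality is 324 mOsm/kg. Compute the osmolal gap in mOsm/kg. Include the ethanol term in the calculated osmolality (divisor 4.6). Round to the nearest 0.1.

Calculated osmolality = 2·Na + glucose/18 + BUN/2.8 + ethanol/4.6
= 2·137 + 98/18 + 19/2.8 + 184/4.6
= 274 + 5.44 + 6.79 + 40
= 326.23 mOsm/kg ≈ 326.2 mOsm/kg
Osmolar gap = measured − calculated = 324 − 326.2 = -2.2 mOsm/kg

-2.2 mOsm/kg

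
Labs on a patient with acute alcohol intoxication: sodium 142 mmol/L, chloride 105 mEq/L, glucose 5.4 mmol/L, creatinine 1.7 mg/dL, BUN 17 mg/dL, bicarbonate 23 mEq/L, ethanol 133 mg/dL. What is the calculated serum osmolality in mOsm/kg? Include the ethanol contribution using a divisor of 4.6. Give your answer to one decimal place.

Calculated osmolality = 2·Na + glucose + BUN/2.8 + ethanol/4.6
= 2·142 + 5.4 + 17/2.8 + 133/4.6
= 284 + 5.40 + 6.07 + 28.91
= 324.38 mOsm/kg

324.4 mOsm/kg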